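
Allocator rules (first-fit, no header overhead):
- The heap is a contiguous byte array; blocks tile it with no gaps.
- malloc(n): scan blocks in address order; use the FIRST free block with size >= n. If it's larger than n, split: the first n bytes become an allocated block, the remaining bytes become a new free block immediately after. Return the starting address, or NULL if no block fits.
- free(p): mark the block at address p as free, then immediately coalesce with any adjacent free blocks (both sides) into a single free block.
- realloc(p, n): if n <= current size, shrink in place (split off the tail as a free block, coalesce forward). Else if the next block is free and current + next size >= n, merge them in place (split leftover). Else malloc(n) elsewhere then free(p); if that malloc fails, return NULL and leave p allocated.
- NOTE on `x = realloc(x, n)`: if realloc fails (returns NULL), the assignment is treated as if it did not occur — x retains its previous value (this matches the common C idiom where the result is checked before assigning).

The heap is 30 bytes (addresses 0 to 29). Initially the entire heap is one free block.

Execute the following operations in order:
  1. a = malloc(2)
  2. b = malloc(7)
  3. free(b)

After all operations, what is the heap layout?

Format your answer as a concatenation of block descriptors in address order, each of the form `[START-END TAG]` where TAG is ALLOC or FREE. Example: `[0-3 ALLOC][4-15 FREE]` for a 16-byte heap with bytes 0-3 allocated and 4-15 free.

Answer: [0-1 ALLOC][2-29 FREE]

Derivation:
Op 1: a = malloc(2) -> a = 0; heap: [0-1 ALLOC][2-29 FREE]
Op 2: b = malloc(7) -> b = 2; heap: [0-1 ALLOC][2-8 ALLOC][9-29 FREE]
Op 3: free(b) -> (freed b); heap: [0-1 ALLOC][2-29 FREE]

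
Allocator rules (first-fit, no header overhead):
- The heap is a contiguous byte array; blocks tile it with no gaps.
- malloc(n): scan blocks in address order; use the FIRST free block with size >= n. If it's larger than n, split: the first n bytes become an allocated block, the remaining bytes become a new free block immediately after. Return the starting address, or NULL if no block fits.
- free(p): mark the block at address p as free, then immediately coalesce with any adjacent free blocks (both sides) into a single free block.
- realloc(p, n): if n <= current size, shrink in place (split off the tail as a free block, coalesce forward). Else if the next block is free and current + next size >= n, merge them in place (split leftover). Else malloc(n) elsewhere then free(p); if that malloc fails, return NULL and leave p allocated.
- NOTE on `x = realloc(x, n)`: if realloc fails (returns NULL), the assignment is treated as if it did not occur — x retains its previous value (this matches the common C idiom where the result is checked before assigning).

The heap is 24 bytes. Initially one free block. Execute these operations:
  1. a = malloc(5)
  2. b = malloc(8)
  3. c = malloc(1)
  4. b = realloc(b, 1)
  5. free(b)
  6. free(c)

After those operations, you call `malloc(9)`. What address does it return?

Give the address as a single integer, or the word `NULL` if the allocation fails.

Op 1: a = malloc(5) -> a = 0; heap: [0-4 ALLOC][5-23 FREE]
Op 2: b = malloc(8) -> b = 5; heap: [0-4 ALLOC][5-12 ALLOC][13-23 FREE]
Op 3: c = malloc(1) -> c = 13; heap: [0-4 ALLOC][5-12 ALLOC][13-13 ALLOC][14-23 FREE]
Op 4: b = realloc(b, 1) -> b = 5; heap: [0-4 ALLOC][5-5 ALLOC][6-12 FREE][13-13 ALLOC][14-23 FREE]
Op 5: free(b) -> (freed b); heap: [0-4 ALLOC][5-12 FREE][13-13 ALLOC][14-23 FREE]
Op 6: free(c) -> (freed c); heap: [0-4 ALLOC][5-23 FREE]
malloc(9): first-fit scan over [0-4 ALLOC][5-23 FREE] -> 5

Answer: 5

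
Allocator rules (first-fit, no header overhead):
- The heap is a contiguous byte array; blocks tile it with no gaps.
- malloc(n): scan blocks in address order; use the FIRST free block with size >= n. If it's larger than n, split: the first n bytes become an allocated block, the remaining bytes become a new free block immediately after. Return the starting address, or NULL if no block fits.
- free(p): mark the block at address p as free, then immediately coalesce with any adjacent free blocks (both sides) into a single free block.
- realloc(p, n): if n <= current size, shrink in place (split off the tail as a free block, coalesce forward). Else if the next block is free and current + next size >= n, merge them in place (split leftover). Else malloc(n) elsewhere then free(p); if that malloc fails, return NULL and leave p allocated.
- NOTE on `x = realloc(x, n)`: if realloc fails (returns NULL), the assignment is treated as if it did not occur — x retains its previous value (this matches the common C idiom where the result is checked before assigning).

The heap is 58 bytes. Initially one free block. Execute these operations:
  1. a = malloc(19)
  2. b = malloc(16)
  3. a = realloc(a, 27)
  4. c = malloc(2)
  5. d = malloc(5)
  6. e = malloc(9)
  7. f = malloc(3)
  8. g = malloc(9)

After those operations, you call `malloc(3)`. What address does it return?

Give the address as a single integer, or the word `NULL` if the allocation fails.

Op 1: a = malloc(19) -> a = 0; heap: [0-18 ALLOC][19-57 FREE]
Op 2: b = malloc(16) -> b = 19; heap: [0-18 ALLOC][19-34 ALLOC][35-57 FREE]
Op 3: a = realloc(a, 27) -> NULL (a unchanged); heap: [0-18 ALLOC][19-34 ALLOC][35-57 FREE]
Op 4: c = malloc(2) -> c = 35; heap: [0-18 ALLOC][19-34 ALLOC][35-36 ALLOC][37-57 FREE]
Op 5: d = malloc(5) -> d = 37; heap: [0-18 ALLOC][19-34 ALLOC][35-36 ALLOC][37-41 ALLOC][42-57 FREE]
Op 6: e = malloc(9) -> e = 42; heap: [0-18 ALLOC][19-34 ALLOC][35-36 ALLOC][37-41 ALLOC][42-50 ALLOC][51-57 FREE]
Op 7: f = malloc(3) -> f = 51; heap: [0-18 ALLOC][19-34 ALLOC][35-36 ALLOC][37-41 ALLOC][42-50 ALLOC][51-53 ALLOC][54-57 FREE]
Op 8: g = malloc(9) -> g = NULL; heap: [0-18 ALLOC][19-34 ALLOC][35-36 ALLOC][37-41 ALLOC][42-50 ALLOC][51-53 ALLOC][54-57 FREE]
malloc(3): first-fit scan over [0-18 ALLOC][19-34 ALLOC][35-36 ALLOC][37-41 ALLOC][42-50 ALLOC][51-53 ALLOC][54-57 FREE] -> 54

Answer: 54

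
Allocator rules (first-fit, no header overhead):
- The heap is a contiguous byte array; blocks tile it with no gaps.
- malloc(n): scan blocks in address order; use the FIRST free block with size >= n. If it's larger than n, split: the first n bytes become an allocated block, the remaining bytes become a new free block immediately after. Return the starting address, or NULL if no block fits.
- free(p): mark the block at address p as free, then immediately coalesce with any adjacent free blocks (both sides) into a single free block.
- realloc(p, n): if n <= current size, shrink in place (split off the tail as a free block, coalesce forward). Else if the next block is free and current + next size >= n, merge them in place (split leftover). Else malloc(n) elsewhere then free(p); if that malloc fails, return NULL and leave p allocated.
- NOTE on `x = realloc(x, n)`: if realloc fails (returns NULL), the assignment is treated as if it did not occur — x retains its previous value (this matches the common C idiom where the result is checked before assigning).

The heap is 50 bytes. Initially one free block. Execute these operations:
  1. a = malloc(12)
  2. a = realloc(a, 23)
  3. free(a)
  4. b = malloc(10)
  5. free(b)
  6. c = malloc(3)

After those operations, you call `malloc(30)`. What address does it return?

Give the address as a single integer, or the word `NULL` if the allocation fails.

Op 1: a = malloc(12) -> a = 0; heap: [0-11 ALLOC][12-49 FREE]
Op 2: a = realloc(a, 23) -> a = 0; heap: [0-22 ALLOC][23-49 FREE]
Op 3: free(a) -> (freed a); heap: [0-49 FREE]
Op 4: b = malloc(10) -> b = 0; heap: [0-9 ALLOC][10-49 FREE]
Op 5: free(b) -> (freed b); heap: [0-49 FREE]
Op 6: c = malloc(3) -> c = 0; heap: [0-2 ALLOC][3-49 FREE]
malloc(30): first-fit scan over [0-2 ALLOC][3-49 FREE] -> 3

Answer: 3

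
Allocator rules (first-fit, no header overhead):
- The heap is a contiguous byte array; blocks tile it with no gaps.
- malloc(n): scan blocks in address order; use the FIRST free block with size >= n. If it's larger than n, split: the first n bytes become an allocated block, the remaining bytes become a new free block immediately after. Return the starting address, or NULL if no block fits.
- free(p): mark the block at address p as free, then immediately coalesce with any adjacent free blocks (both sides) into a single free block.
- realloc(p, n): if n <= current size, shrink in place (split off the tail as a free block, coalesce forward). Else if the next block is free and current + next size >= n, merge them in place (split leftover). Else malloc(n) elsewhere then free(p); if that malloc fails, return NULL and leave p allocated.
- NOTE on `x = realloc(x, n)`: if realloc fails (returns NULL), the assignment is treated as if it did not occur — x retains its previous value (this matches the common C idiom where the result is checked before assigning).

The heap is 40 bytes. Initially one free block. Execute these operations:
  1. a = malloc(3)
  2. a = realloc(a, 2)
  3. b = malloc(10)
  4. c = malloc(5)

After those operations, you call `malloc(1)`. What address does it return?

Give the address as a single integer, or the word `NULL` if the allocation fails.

Op 1: a = malloc(3) -> a = 0; heap: [0-2 ALLOC][3-39 FREE]
Op 2: a = realloc(a, 2) -> a = 0; heap: [0-1 ALLOC][2-39 FREE]
Op 3: b = malloc(10) -> b = 2; heap: [0-1 ALLOC][2-11 ALLOC][12-39 FREE]
Op 4: c = malloc(5) -> c = 12; heap: [0-1 ALLOC][2-11 ALLOC][12-16 ALLOC][17-39 FREE]
malloc(1): first-fit scan over [0-1 ALLOC][2-11 ALLOC][12-16 ALLOC][17-39 FREE] -> 17

Answer: 17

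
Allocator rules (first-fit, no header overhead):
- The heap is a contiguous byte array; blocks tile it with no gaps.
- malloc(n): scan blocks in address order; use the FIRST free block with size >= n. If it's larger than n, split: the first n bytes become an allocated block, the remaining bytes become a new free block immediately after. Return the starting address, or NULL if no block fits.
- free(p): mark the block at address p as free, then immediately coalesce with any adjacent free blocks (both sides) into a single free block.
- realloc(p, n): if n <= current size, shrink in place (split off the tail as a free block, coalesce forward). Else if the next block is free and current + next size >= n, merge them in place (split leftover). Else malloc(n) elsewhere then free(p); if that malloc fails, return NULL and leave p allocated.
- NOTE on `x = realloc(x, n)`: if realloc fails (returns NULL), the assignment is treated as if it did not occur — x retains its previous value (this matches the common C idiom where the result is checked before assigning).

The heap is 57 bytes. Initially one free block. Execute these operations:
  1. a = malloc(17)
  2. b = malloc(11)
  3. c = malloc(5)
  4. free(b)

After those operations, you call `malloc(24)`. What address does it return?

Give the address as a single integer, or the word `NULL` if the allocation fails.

Answer: 33

Derivation:
Op 1: a = malloc(17) -> a = 0; heap: [0-16 ALLOC][17-56 FREE]
Op 2: b = malloc(11) -> b = 17; heap: [0-16 ALLOC][17-27 ALLOC][28-56 FREE]
Op 3: c = malloc(5) -> c = 28; heap: [0-16 ALLOC][17-27 ALLOC][28-32 ALLOC][33-56 FREE]
Op 4: free(b) -> (freed b); heap: [0-16 ALLOC][17-27 FREE][28-32 ALLOC][33-56 FREE]
malloc(24): first-fit scan over [0-16 ALLOC][17-27 FREE][28-32 ALLOC][33-56 FREE] -> 33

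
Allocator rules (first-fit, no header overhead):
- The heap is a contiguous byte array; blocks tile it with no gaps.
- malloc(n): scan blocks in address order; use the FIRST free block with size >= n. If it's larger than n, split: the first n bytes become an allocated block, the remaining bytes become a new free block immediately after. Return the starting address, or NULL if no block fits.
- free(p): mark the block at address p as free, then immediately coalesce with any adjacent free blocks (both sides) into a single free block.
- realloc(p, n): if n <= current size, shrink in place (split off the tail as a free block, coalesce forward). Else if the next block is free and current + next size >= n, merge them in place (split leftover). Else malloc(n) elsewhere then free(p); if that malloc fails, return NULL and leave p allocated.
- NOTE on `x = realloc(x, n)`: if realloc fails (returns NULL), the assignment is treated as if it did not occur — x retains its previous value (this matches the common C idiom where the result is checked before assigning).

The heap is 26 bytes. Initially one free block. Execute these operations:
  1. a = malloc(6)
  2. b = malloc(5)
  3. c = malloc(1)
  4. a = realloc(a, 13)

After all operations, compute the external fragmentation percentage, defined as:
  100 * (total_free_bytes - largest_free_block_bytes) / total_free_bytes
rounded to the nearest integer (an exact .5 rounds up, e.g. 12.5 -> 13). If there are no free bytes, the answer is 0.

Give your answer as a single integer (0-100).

Answer: 14

Derivation:
Op 1: a = malloc(6) -> a = 0; heap: [0-5 ALLOC][6-25 FREE]
Op 2: b = malloc(5) -> b = 6; heap: [0-5 ALLOC][6-10 ALLOC][11-25 FREE]
Op 3: c = malloc(1) -> c = 11; heap: [0-5 ALLOC][6-10 ALLOC][11-11 ALLOC][12-25 FREE]
Op 4: a = realloc(a, 13) -> a = 12; heap: [0-5 FREE][6-10 ALLOC][11-11 ALLOC][12-24 ALLOC][25-25 FREE]
Free blocks: [6 1] total_free=7 largest=6 -> 100*(7-6)/7 = 100/7 ≈ 14.286 -> rounds to 14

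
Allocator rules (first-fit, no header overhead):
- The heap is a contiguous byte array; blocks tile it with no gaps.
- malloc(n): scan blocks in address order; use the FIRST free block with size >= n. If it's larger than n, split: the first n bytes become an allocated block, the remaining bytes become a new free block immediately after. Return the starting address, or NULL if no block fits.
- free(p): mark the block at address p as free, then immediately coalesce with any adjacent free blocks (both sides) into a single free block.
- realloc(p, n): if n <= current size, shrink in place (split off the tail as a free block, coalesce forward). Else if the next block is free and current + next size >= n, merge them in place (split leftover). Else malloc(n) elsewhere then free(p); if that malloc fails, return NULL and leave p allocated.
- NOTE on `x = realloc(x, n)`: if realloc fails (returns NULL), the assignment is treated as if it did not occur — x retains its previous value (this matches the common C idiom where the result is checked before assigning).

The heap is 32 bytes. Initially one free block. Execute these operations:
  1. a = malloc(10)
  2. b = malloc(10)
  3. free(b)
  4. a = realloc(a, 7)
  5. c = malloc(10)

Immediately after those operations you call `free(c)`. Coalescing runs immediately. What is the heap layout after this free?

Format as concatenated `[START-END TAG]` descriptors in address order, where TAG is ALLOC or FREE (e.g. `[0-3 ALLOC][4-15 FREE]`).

Answer: [0-6 ALLOC][7-31 FREE]

Derivation:
Op 1: a = malloc(10) -> a = 0; heap: [0-9 ALLOC][10-31 FREE]
Op 2: b = malloc(10) -> b = 10; heap: [0-9 ALLOC][10-19 ALLOC][20-31 FREE]
Op 3: free(b) -> (freed b); heap: [0-9 ALLOC][10-31 FREE]
Op 4: a = realloc(a, 7) -> a = 0; heap: [0-6 ALLOC][7-31 FREE]
Op 5: c = malloc(10) -> c = 7; heap: [0-6 ALLOC][7-16 ALLOC][17-31 FREE]
free(c): c = 7 -> block [7-16 ALLOC]; mark free, coalesce with adjacent free neighbors -> [0-6 ALLOC][7-31 FREE]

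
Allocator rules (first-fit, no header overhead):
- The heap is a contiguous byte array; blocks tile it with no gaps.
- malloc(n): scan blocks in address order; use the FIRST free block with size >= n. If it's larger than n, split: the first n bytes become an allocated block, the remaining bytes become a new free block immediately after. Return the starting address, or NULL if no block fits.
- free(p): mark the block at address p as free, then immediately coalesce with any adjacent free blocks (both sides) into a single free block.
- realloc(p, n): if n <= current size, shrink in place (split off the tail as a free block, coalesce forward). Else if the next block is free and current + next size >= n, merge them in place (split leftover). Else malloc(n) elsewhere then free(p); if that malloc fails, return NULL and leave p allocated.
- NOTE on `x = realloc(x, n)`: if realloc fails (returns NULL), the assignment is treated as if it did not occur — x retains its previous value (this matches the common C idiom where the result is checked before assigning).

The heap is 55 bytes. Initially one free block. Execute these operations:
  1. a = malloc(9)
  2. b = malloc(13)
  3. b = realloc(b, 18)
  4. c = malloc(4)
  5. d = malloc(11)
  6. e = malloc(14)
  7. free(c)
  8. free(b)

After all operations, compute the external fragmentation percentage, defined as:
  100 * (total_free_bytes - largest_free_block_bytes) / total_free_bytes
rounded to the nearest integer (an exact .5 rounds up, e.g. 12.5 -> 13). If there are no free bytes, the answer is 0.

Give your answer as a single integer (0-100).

Op 1: a = malloc(9) -> a = 0; heap: [0-8 ALLOC][9-54 FREE]
Op 2: b = malloc(13) -> b = 9; heap: [0-8 ALLOC][9-21 ALLOC][22-54 FREE]
Op 3: b = realloc(b, 18) -> b = 9; heap: [0-8 ALLOC][9-26 ALLOC][27-54 FREE]
Op 4: c = malloc(4) -> c = 27; heap: [0-8 ALLOC][9-26 ALLOC][27-30 ALLOC][31-54 FREE]
Op 5: d = malloc(11) -> d = 31; heap: [0-8 ALLOC][9-26 ALLOC][27-30 ALLOC][31-41 ALLOC][42-54 FREE]
Op 6: e = malloc(14) -> e = NULL; heap: [0-8 ALLOC][9-26 ALLOC][27-30 ALLOC][31-41 ALLOC][42-54 FREE]
Op 7: free(c) -> (freed c); heap: [0-8 ALLOC][9-26 ALLOC][27-30 FREE][31-41 ALLOC][42-54 FREE]
Op 8: free(b) -> (freed b); heap: [0-8 ALLOC][9-30 FREE][31-41 ALLOC][42-54 FREE]
Free blocks: [22 13] total_free=35 largest=22 -> 100*(35-22)/35 = 1300/35 ≈ 37.143 -> rounds to 37

Answer: 37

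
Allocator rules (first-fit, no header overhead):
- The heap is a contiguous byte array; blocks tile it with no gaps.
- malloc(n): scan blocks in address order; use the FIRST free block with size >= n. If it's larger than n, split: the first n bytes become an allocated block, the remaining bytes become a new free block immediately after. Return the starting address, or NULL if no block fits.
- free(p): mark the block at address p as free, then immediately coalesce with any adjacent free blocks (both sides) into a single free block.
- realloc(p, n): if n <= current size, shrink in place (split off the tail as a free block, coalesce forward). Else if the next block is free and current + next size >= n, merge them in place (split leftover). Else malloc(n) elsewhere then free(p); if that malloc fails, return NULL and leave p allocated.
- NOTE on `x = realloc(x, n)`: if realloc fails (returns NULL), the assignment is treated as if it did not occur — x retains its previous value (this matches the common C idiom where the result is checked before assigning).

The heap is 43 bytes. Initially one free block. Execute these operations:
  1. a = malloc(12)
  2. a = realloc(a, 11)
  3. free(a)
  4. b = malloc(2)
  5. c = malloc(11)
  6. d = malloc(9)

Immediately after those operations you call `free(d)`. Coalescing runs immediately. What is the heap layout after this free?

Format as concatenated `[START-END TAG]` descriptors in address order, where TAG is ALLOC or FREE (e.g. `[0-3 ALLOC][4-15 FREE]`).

Answer: [0-1 ALLOC][2-12 ALLOC][13-42 FREE]

Derivation:
Op 1: a = malloc(12) -> a = 0; heap: [0-11 ALLOC][12-42 FREE]
Op 2: a = realloc(a, 11) -> a = 0; heap: [0-10 ALLOC][11-42 FREE]
Op 3: free(a) -> (freed a); heap: [0-42 FREE]
Op 4: b = malloc(2) -> b = 0; heap: [0-1 ALLOC][2-42 FREE]
Op 5: c = malloc(11) -> c = 2; heap: [0-1 ALLOC][2-12 ALLOC][13-42 FREE]
Op 6: d = malloc(9) -> d = 13; heap: [0-1 ALLOC][2-12 ALLOC][13-21 ALLOC][22-42 FREE]
free(d): d = 13 -> block [13-21 ALLOC]; mark free, coalesce with adjacent free neighbors -> [0-1 ALLOC][2-12 ALLOC][13-42 FREE]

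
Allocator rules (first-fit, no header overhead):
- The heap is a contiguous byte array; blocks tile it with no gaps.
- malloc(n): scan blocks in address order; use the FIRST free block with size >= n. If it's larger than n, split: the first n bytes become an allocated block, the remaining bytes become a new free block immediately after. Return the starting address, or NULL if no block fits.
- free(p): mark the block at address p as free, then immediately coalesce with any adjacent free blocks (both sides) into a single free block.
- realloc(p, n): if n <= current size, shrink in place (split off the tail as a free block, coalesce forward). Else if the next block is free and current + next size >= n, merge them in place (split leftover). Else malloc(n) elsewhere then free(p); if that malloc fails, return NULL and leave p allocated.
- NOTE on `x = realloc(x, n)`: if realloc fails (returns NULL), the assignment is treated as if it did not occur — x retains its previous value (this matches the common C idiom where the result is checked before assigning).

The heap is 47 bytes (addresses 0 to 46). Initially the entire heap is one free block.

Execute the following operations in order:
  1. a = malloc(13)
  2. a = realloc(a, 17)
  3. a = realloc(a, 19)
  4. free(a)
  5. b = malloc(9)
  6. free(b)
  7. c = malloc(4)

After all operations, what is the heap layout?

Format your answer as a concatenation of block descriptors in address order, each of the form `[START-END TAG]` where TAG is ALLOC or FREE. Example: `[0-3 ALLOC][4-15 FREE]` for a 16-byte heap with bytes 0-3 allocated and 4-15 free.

Op 1: a = malloc(13) -> a = 0; heap: [0-12 ALLOC][13-46 FREE]
Op 2: a = realloc(a, 17) -> a = 0; heap: [0-16 ALLOC][17-46 FREE]
Op 3: a = realloc(a, 19) -> a = 0; heap: [0-18 ALLOC][19-46 FREE]
Op 4: free(a) -> (freed a); heap: [0-46 FREE]
Op 5: b = malloc(9) -> b = 0; heap: [0-8 ALLOC][9-46 FREE]
Op 6: free(b) -> (freed b); heap: [0-46 FREE]
Op 7: c = malloc(4) -> c = 0; heap: [0-3 ALLOC][4-46 FREE]

Answer: [0-3 ALLOC][4-46 FREE]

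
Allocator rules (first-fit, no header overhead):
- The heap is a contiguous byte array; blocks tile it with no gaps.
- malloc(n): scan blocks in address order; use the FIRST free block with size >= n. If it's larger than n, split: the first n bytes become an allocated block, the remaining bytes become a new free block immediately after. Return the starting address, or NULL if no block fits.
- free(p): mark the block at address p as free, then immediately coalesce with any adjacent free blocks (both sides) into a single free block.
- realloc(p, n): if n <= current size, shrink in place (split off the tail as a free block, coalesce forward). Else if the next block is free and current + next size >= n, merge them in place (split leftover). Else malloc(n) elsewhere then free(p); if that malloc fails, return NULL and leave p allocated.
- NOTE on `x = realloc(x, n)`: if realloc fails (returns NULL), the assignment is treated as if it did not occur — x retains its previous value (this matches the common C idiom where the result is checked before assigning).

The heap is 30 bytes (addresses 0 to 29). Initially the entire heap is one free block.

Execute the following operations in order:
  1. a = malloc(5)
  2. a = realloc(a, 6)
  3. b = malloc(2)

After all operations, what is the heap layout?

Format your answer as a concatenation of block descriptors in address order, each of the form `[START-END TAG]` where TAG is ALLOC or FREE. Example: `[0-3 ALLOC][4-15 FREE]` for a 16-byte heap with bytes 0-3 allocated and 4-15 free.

Answer: [0-5 ALLOC][6-7 ALLOC][8-29 FREE]

Derivation:
Op 1: a = malloc(5) -> a = 0; heap: [0-4 ALLOC][5-29 FREE]
Op 2: a = realloc(a, 6) -> a = 0; heap: [0-5 ALLOC][6-29 FREE]
Op 3: b = malloc(2) -> b = 6; heap: [0-5 ALLOC][6-7 ALLOC][8-29 FREE]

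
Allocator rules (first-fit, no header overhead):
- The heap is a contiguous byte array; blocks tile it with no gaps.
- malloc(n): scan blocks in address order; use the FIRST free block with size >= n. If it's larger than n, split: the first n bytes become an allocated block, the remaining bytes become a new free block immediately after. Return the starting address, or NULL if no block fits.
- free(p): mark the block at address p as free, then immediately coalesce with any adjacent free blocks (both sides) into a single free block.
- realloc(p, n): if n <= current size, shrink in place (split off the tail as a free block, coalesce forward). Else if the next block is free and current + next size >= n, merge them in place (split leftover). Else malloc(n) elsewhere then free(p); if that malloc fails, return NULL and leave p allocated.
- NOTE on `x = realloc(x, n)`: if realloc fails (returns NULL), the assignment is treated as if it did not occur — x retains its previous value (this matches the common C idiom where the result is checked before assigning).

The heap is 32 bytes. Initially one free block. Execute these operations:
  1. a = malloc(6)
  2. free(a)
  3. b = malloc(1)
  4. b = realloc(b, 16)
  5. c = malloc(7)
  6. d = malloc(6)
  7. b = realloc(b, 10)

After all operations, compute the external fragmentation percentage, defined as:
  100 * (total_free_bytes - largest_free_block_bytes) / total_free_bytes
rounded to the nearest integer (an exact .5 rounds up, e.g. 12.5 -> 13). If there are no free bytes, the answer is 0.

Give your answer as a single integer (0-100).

Answer: 33

Derivation:
Op 1: a = malloc(6) -> a = 0; heap: [0-5 ALLOC][6-31 FREE]
Op 2: free(a) -> (freed a); heap: [0-31 FREE]
Op 3: b = malloc(1) -> b = 0; heap: [0-0 ALLOC][1-31 FREE]
Op 4: b = realloc(b, 16) -> b = 0; heap: [0-15 ALLOC][16-31 FREE]
Op 5: c = malloc(7) -> c = 16; heap: [0-15 ALLOC][16-22 ALLOC][23-31 FREE]
Op 6: d = malloc(6) -> d = 23; heap: [0-15 ALLOC][16-22 ALLOC][23-28 ALLOC][29-31 FREE]
Op 7: b = realloc(b, 10) -> b = 0; heap: [0-9 ALLOC][10-15 FREE][16-22 ALLOC][23-28 ALLOC][29-31 FREE]
Free blocks: [6 3] total_free=9 largest=6 -> 100*(9-6)/9 = 300/9 ≈ 33.333 -> rounds to 33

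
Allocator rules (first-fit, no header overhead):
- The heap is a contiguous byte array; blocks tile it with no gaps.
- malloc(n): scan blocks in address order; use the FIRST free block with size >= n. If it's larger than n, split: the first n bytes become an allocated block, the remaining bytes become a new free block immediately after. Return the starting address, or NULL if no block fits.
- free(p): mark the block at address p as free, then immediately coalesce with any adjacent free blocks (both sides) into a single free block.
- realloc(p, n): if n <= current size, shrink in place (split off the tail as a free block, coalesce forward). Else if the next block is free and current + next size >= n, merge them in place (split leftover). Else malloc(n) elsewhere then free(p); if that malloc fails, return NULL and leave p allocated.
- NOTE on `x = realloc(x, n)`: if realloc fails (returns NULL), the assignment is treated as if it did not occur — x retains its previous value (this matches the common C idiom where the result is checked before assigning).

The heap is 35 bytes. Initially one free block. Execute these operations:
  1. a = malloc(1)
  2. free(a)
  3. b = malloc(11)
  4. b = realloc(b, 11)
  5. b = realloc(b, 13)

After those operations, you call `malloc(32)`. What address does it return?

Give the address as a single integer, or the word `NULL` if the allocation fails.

Op 1: a = malloc(1) -> a = 0; heap: [0-0 ALLOC][1-34 FREE]
Op 2: free(a) -> (freed a); heap: [0-34 FREE]
Op 3: b = malloc(11) -> b = 0; heap: [0-10 ALLOC][11-34 FREE]
Op 4: b = realloc(b, 11) -> b = 0; heap: [0-10 ALLOC][11-34 FREE]
Op 5: b = realloc(b, 13) -> b = 0; heap: [0-12 ALLOC][13-34 FREE]
malloc(32): first-fit scan over [0-12 ALLOC][13-34 FREE] -> NULL

Answer: NULL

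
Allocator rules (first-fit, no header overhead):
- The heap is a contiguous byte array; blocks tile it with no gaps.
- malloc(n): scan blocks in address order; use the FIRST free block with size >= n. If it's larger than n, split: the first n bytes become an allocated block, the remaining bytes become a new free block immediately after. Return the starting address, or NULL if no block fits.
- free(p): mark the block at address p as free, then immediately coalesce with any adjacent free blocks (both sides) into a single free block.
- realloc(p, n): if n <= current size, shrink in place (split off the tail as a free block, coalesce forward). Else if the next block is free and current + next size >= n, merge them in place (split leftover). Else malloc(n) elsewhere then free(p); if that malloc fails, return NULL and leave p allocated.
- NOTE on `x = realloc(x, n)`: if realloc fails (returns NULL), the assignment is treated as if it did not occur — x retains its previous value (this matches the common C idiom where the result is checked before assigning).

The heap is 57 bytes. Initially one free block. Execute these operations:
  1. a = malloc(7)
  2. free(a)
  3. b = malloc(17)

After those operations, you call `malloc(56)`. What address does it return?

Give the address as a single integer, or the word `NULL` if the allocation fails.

Op 1: a = malloc(7) -> a = 0; heap: [0-6 ALLOC][7-56 FREE]
Op 2: free(a) -> (freed a); heap: [0-56 FREE]
Op 3: b = malloc(17) -> b = 0; heap: [0-16 ALLOC][17-56 FREE]
malloc(56): first-fit scan over [0-16 ALLOC][17-56 FREE] -> NULL

Answer: NULL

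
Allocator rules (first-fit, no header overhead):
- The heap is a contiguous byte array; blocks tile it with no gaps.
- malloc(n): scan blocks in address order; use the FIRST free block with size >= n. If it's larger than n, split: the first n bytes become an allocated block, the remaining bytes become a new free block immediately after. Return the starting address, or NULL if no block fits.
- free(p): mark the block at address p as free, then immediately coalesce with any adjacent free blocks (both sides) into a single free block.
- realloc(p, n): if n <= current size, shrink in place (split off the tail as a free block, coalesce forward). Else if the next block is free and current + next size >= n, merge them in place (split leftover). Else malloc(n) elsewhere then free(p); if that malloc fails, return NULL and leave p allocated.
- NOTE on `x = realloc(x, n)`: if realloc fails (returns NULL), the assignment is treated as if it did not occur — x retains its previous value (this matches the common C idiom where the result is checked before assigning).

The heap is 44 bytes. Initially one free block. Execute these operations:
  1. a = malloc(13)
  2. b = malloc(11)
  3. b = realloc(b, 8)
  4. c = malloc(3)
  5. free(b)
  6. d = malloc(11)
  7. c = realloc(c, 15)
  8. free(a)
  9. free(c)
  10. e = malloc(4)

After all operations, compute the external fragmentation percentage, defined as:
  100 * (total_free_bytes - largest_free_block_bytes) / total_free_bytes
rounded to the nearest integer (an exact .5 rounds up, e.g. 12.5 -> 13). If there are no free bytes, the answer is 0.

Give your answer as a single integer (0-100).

Answer: 31

Derivation:
Op 1: a = malloc(13) -> a = 0; heap: [0-12 ALLOC][13-43 FREE]
Op 2: b = malloc(11) -> b = 13; heap: [0-12 ALLOC][13-23 ALLOC][24-43 FREE]
Op 3: b = realloc(b, 8) -> b = 13; heap: [0-12 ALLOC][13-20 ALLOC][21-43 FREE]
Op 4: c = malloc(3) -> c = 21; heap: [0-12 ALLOC][13-20 ALLOC][21-23 ALLOC][24-43 FREE]
Op 5: free(b) -> (freed b); heap: [0-12 ALLOC][13-20 FREE][21-23 ALLOC][24-43 FREE]
Op 6: d = malloc(11) -> d = 24; heap: [0-12 ALLOC][13-20 FREE][21-23 ALLOC][24-34 ALLOC][35-43 FREE]
Op 7: c = realloc(c, 15) -> NULL (c unchanged); heap: [0-12 ALLOC][13-20 FREE][21-23 ALLOC][24-34 ALLOC][35-43 FREE]
Op 8: free(a) -> (freed a); heap: [0-20 FREE][21-23 ALLOC][24-34 ALLOC][35-43 FREE]
Op 9: free(c) -> (freed c); heap: [0-23 FREE][24-34 ALLOC][35-43 FREE]
Op 10: e = malloc(4) -> e = 0; heap: [0-3 ALLOC][4-23 FREE][24-34 ALLOC][35-43 FREE]
Free blocks: [20 9] total_free=29 largest=20 -> 100*(29-20)/29 = 900/29 ≈ 31.034 -> rounds to 31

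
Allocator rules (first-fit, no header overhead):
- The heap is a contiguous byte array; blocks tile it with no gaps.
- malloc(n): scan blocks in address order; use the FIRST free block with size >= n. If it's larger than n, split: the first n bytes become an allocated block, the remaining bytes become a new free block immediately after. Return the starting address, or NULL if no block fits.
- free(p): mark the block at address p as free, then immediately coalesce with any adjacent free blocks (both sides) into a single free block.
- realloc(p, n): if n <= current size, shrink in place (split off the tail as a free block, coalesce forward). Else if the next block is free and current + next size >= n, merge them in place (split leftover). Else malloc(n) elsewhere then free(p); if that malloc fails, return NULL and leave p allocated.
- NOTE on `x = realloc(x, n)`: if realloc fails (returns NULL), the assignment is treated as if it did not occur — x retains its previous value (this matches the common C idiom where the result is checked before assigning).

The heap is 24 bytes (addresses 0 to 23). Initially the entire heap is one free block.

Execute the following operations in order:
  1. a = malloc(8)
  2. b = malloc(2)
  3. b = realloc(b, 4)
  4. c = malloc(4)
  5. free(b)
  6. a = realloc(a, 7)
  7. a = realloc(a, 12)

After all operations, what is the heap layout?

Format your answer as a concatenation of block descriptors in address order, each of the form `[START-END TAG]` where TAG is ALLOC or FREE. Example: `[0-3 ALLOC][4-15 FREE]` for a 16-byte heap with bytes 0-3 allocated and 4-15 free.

Op 1: a = malloc(8) -> a = 0; heap: [0-7 ALLOC][8-23 FREE]
Op 2: b = malloc(2) -> b = 8; heap: [0-7 ALLOC][8-9 ALLOC][10-23 FREE]
Op 3: b = realloc(b, 4) -> b = 8; heap: [0-7 ALLOC][8-11 ALLOC][12-23 FREE]
Op 4: c = malloc(4) -> c = 12; heap: [0-7 ALLOC][8-11 ALLOC][12-15 ALLOC][16-23 FREE]
Op 5: free(b) -> (freed b); heap: [0-7 ALLOC][8-11 FREE][12-15 ALLOC][16-23 FREE]
Op 6: a = realloc(a, 7) -> a = 0; heap: [0-6 ALLOC][7-11 FREE][12-15 ALLOC][16-23 FREE]
Op 7: a = realloc(a, 12) -> a = 0; heap: [0-11 ALLOC][12-15 ALLOC][16-23 FREE]

Answer: [0-11 ALLOC][12-15 ALLOC][16-23 FREE]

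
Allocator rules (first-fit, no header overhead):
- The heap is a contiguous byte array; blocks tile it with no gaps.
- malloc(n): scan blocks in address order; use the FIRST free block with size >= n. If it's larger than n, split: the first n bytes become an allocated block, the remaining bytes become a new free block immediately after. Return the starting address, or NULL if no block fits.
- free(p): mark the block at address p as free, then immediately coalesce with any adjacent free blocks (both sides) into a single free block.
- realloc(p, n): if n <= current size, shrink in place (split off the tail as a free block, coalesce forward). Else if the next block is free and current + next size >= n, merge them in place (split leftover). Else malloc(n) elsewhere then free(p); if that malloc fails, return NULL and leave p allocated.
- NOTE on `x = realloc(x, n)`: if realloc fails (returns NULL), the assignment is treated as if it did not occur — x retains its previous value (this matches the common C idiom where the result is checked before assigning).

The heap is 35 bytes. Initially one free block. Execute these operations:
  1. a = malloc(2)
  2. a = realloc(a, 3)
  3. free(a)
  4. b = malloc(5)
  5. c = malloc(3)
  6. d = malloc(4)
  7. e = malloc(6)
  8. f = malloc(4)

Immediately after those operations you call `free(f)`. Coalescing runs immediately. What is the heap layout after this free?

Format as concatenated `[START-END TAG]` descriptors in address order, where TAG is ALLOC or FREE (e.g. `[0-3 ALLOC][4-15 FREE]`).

Op 1: a = malloc(2) -> a = 0; heap: [0-1 ALLOC][2-34 FREE]
Op 2: a = realloc(a, 3) -> a = 0; heap: [0-2 ALLOC][3-34 FREE]
Op 3: free(a) -> (freed a); heap: [0-34 FREE]
Op 4: b = malloc(5) -> b = 0; heap: [0-4 ALLOC][5-34 FREE]
Op 5: c = malloc(3) -> c = 5; heap: [0-4 ALLOC][5-7 ALLOC][8-34 FREE]
Op 6: d = malloc(4) -> d = 8; heap: [0-4 ALLOC][5-7 ALLOC][8-11 ALLOC][12-34 FREE]
Op 7: e = malloc(6) -> e = 12; heap: [0-4 ALLOC][5-7 ALLOC][8-11 ALLOC][12-17 ALLOC][18-34 FREE]
Op 8: f = malloc(4) -> f = 18; heap: [0-4 ALLOC][5-7 ALLOC][8-11 ALLOC][12-17 ALLOC][18-21 ALLOC][22-34 FREE]
free(f): f = 18 -> block [18-21 ALLOC]; mark free, coalesce with adjacent free neighbors -> [0-4 ALLOC][5-7 ALLOC][8-11 ALLOC][12-17 ALLOC][18-34 FREE]

Answer: [0-4 ALLOC][5-7 ALLOC][8-11 ALLOC][12-17 ALLOC][18-34 FREE]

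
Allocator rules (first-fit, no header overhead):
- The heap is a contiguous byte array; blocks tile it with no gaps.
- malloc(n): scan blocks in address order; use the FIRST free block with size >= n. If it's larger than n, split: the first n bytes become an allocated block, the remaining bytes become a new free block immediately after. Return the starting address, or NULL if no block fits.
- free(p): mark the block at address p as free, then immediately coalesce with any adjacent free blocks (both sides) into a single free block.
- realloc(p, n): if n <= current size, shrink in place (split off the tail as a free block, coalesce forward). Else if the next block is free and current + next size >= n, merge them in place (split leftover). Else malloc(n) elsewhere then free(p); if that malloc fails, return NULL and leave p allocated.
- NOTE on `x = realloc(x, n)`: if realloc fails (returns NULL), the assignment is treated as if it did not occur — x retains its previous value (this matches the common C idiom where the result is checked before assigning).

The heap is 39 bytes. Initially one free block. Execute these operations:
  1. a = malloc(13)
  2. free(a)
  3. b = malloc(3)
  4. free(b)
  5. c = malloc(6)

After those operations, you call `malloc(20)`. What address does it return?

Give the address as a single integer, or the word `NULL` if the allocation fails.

Op 1: a = malloc(13) -> a = 0; heap: [0-12 ALLOC][13-38 FREE]
Op 2: free(a) -> (freed a); heap: [0-38 FREE]
Op 3: b = malloc(3) -> b = 0; heap: [0-2 ALLOC][3-38 FREE]
Op 4: free(b) -> (freed b); heap: [0-38 FREE]
Op 5: c = malloc(6) -> c = 0; heap: [0-5 ALLOC][6-38 FREE]
malloc(20): first-fit scan over [0-5 ALLOC][6-38 FREE] -> 6

Answer: 6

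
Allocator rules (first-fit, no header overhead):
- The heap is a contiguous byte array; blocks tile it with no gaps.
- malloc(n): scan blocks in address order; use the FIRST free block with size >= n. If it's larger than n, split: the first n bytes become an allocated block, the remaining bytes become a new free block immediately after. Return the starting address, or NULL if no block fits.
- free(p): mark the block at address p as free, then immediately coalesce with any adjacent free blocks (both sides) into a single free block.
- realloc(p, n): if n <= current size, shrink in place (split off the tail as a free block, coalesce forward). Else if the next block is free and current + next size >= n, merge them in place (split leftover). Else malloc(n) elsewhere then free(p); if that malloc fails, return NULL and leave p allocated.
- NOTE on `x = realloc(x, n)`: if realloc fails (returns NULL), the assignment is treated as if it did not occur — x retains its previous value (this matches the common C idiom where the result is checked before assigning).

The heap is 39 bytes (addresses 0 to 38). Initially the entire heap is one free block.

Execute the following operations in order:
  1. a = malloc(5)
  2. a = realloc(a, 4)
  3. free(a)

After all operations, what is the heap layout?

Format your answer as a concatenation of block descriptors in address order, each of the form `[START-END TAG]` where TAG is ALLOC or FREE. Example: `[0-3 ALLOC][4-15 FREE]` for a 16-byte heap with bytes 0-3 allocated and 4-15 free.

Answer: [0-38 FREE]

Derivation:
Op 1: a = malloc(5) -> a = 0; heap: [0-4 ALLOC][5-38 FREE]
Op 2: a = realloc(a, 4) -> a = 0; heap: [0-3 ALLOC][4-38 FREE]
Op 3: free(a) -> (freed a); heap: [0-38 FREE]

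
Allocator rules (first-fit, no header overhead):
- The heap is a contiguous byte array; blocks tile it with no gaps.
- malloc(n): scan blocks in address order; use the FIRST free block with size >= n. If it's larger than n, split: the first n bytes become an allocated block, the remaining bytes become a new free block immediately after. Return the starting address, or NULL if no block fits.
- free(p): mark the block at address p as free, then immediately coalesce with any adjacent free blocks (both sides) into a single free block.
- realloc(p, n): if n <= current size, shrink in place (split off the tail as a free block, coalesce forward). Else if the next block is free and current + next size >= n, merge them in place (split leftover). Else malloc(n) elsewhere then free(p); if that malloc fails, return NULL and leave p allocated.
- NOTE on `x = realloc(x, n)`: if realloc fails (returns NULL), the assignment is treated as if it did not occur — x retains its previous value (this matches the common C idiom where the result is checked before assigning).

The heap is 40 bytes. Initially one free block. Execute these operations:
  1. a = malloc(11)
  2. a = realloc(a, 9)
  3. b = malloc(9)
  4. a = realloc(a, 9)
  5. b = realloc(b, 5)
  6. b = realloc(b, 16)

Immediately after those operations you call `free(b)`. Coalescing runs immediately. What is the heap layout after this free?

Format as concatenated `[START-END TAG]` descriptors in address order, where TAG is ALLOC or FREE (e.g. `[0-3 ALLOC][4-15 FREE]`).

Op 1: a = malloc(11) -> a = 0; heap: [0-10 ALLOC][11-39 FREE]
Op 2: a = realloc(a, 9) -> a = 0; heap: [0-8 ALLOC][9-39 FREE]
Op 3: b = malloc(9) -> b = 9; heap: [0-8 ALLOC][9-17 ALLOC][18-39 FREE]
Op 4: a = realloc(a, 9) -> a = 0; heap: [0-8 ALLOC][9-17 ALLOC][18-39 FREE]
Op 5: b = realloc(b, 5) -> b = 9; heap: [0-8 ALLOC][9-13 ALLOC][14-39 FREE]
Op 6: b = realloc(b, 16) -> b = 9; heap: [0-8 ALLOC][9-24 ALLOC][25-39 FREE]
free(b): b = 9 -> block [9-24 ALLOC]; mark free, coalesce with adjacent free neighbors -> [0-8 ALLOC][9-39 FREE]

Answer: [0-8 ALLOC][9-39 FREE]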